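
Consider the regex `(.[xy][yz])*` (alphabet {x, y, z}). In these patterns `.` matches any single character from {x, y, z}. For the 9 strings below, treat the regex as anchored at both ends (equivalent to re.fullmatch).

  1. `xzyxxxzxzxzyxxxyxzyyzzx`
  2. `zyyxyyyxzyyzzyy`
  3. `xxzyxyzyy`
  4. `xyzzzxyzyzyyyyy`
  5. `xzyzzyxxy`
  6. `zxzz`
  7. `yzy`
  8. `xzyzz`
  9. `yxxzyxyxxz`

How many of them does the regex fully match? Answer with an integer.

1 → no match
2 → match
3 → match
4 → no match
5 → no match
6 → no match
7 → no match
8 → no match
9 → no match
Total matched: 2

2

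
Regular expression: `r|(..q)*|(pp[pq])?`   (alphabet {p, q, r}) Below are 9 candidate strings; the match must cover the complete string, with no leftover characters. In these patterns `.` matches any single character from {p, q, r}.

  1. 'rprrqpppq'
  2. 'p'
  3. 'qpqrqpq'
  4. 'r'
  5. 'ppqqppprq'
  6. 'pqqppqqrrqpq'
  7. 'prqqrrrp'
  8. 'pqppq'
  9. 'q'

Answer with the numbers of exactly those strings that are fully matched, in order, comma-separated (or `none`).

1 → no match
2 → no match
3 → no match
4 → match
5 → no match
6 → no match
7 → no match
8 → no match
9 → no match

4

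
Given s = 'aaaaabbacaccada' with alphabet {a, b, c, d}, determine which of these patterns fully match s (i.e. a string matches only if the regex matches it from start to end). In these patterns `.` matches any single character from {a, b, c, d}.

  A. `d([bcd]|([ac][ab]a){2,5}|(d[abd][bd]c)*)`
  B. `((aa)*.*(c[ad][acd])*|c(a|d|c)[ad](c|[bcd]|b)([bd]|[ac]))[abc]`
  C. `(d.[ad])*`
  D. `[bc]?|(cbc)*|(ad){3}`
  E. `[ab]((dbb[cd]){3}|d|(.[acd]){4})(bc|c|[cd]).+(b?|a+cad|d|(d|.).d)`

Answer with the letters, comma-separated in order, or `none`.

A → no match — must start with 'd'
B → match
C → no match
D → no match
E → no match

B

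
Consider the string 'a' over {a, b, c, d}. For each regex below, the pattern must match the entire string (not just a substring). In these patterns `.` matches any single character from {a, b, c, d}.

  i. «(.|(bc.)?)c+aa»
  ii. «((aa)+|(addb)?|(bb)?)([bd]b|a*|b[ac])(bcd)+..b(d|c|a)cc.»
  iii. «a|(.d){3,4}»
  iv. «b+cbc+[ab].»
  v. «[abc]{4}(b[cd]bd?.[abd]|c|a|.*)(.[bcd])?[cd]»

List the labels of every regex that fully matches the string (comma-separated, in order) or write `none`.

iii

i → no match — must end with 'caa'
ii → no match
iii → match
iv → no match — must start with 'b'
v → no match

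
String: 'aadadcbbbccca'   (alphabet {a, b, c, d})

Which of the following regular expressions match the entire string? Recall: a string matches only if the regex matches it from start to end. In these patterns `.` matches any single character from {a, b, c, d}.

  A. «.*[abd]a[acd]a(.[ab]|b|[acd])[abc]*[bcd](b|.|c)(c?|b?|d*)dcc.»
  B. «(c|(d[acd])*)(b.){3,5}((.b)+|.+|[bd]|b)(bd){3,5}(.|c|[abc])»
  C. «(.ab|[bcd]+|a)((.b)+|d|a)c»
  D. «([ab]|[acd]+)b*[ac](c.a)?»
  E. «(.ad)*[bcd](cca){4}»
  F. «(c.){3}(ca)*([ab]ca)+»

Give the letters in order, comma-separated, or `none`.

A → no match
B → no match
C → no match — must end with 'c'
D → match
E → no match
F → no match — must start with 'c'

D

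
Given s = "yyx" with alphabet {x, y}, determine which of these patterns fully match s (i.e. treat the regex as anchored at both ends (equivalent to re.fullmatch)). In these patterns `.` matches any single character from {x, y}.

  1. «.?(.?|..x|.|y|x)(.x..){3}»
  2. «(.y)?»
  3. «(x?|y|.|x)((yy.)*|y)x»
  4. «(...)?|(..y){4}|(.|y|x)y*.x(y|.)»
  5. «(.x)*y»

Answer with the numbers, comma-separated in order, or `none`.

3, 4

1 → no match
2 → no match
3 → match
4 → match
5 → no match — must end with "y"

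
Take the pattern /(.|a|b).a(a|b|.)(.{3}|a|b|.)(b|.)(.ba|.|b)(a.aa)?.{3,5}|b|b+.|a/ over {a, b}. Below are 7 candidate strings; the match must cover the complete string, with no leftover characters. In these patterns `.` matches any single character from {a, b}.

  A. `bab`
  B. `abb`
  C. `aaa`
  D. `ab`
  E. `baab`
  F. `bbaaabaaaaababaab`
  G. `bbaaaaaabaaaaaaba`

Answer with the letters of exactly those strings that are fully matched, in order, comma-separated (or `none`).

G

A. `bab` → no match
B. `abb` → no match
C. `aaa` → no match
D. `ab` → no match
E. `baab` → no match
F → no match
G → match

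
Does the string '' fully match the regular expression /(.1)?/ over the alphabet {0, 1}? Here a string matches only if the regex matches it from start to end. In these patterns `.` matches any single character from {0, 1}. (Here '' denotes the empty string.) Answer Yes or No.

Yes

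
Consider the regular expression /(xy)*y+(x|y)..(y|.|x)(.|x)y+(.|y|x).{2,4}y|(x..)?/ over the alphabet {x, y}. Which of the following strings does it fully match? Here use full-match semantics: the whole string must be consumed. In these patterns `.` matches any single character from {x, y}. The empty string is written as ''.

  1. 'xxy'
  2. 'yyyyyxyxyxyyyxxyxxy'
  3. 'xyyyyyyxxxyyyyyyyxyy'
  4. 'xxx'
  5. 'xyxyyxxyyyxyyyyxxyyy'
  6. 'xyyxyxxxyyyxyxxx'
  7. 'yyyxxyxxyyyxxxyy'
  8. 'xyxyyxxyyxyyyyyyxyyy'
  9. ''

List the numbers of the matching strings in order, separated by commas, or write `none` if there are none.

1. 'xxy' → match
2 → match
3 → match
4. 'xxx' → match
5 → no match
6 → no match
7 → match
8 → match
9. '' → match

1, 2, 3, 4, 7, 8, 9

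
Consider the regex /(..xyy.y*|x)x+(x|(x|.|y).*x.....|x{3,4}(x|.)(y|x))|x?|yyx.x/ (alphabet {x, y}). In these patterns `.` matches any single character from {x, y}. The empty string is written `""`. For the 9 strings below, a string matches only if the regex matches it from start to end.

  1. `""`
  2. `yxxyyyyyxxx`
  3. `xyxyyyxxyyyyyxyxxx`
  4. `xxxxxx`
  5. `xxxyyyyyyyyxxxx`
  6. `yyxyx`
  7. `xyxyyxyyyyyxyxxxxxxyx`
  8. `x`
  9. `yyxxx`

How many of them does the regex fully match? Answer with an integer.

8

1. `""` → match
2. `yxxyyyyyxxx` → match
3 → no match
4. `xxxxxx` → match
5 → match
6. `yyxyx` → match
7 → match
8. `x` → match
9. `yyxxx` → match
Total matched: 8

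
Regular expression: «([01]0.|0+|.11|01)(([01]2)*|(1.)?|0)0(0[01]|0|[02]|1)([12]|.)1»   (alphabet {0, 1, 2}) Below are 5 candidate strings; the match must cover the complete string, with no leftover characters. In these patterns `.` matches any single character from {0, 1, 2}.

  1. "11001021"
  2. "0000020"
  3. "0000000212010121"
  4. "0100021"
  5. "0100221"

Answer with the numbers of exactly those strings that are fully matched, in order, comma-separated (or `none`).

1 → no match
2 → no match — must end with "1"
3 → no match
4 → match
5 → match

4, 5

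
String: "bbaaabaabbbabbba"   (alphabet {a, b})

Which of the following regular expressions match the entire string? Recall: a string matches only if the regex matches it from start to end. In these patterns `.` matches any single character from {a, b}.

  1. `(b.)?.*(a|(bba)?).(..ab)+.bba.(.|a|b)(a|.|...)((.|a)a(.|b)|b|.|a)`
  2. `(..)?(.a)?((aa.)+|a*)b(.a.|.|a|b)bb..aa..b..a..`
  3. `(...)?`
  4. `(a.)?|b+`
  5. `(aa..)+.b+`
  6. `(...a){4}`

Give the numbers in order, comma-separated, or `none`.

1 → no match
2 → no match
3 → no match
4 → no match
5 → no match — must start with "aa"
6 → match

6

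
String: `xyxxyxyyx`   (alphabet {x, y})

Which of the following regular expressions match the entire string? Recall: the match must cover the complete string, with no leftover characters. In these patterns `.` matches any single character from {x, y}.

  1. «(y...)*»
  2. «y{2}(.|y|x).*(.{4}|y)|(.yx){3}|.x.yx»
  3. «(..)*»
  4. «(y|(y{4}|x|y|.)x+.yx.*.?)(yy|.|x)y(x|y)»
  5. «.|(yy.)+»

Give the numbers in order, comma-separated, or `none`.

1 → no match
2 → match
3 → no match
4 → no match
5 → no match

2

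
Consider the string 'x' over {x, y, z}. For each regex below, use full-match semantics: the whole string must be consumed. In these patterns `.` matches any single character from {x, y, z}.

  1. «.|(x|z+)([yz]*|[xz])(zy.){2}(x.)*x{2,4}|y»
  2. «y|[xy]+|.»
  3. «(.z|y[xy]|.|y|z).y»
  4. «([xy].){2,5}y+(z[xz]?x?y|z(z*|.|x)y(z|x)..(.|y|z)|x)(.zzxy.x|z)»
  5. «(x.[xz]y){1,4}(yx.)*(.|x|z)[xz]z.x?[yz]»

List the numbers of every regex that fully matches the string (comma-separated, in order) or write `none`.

1 → match
2 → match
3 → no match — must end with 'y'
4 → no match
5 → no match

1, 2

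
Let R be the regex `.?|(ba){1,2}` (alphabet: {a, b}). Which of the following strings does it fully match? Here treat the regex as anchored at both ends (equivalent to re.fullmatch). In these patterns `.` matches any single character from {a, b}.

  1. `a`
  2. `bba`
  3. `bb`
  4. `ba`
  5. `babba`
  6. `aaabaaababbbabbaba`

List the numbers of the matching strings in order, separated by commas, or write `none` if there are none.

1, 4

1 → match
2 → no match
3 → no match
4 → match
5 → no match
6 → no match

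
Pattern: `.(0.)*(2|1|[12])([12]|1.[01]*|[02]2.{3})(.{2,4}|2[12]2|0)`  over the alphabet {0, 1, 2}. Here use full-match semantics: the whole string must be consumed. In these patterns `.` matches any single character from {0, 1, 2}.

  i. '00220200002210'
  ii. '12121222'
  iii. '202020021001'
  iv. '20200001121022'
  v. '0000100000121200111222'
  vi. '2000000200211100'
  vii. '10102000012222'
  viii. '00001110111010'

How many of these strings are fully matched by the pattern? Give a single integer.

i → no match
ii. '12121222' → match
iii. '202020021001' → match
iv → match
v → match
vi → no match
vii → match
viii → match
Total matched: 6

6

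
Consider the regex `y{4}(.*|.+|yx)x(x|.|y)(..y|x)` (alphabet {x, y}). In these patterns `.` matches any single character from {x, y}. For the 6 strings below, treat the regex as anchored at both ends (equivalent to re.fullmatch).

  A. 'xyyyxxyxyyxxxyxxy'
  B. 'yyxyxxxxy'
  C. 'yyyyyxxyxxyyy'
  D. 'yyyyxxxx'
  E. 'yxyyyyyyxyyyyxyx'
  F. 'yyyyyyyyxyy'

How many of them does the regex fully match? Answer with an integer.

2

A → no match — must start with 'y'
B → no match
C → match
D → match
E → no match
F → no match
Total matched: 2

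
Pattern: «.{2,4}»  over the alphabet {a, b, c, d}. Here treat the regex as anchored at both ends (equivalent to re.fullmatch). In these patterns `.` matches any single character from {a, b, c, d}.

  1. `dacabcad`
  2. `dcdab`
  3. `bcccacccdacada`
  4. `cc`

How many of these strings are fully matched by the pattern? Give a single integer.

1

1 → no match
2 → no match
3 → no match
4 → match
Total matched: 1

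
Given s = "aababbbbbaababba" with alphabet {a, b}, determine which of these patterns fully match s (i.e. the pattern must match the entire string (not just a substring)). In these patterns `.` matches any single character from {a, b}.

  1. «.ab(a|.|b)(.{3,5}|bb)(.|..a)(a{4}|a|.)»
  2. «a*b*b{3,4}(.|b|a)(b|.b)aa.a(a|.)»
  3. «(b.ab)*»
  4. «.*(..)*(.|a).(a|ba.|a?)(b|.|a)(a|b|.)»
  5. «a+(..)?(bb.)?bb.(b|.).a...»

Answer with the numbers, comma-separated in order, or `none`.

4, 5

1 → no match
2 → no match
3 → no match
4 → match
5 → match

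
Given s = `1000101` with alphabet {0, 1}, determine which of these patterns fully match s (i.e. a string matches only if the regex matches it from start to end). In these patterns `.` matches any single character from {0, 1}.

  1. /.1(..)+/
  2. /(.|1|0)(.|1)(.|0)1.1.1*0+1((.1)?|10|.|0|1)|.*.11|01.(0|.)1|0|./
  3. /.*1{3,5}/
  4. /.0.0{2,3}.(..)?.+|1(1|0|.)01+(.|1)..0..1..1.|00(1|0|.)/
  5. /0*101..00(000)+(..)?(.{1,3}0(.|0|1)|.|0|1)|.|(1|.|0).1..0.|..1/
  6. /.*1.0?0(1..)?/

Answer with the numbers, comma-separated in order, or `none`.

6

1 → no match
2 → no match
3 → no match
4 → no match
5 → no match
6 → match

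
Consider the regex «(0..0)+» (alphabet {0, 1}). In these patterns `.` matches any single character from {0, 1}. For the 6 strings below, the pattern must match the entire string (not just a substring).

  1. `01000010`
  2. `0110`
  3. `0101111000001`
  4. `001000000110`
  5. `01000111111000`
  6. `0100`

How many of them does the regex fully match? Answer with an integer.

1 → match
2 → match
3 → no match — must end with `0`
4 → match
5 → no match
6 → match
Total matched: 4

4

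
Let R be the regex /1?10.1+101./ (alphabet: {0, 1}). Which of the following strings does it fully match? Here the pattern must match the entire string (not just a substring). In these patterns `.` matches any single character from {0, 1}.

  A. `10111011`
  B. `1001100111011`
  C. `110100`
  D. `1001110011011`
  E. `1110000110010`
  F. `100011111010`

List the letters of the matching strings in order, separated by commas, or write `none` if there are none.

A → match
B → no match
C → no match
D → no match
E → no match
F → no match

A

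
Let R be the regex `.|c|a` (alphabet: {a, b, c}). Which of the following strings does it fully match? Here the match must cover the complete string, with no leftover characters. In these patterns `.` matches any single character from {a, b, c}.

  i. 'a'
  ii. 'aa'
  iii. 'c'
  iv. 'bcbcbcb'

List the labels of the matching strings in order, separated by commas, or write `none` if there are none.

i → match
ii → no match
iii → match
iv → no match

i, iii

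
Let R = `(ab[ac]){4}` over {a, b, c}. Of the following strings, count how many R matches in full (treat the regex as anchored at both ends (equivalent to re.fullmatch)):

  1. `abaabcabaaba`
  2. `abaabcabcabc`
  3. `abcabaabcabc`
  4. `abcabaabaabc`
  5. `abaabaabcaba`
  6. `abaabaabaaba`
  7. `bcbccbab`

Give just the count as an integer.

6

1 → match
2 → match
3 → match
4 → match
5 → match
6 → match
7 → no match — must start with `ab`
Total matched: 6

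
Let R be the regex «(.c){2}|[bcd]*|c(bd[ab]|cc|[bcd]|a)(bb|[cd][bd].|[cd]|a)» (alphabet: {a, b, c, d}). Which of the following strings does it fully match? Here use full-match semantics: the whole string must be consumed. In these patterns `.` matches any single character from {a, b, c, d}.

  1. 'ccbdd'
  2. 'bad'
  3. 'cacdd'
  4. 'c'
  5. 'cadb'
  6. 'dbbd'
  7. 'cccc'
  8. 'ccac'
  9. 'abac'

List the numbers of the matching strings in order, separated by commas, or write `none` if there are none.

1. 'ccbdd' → match
2. 'bad' → no match
3. 'cacdd' → match
4. 'c' → match
5. 'cadb' → no match
6. 'dbbd' → match
7. 'cccc' → match
8. 'ccac' → match
9. 'abac' → no match

1, 3, 4, 6, 7, 8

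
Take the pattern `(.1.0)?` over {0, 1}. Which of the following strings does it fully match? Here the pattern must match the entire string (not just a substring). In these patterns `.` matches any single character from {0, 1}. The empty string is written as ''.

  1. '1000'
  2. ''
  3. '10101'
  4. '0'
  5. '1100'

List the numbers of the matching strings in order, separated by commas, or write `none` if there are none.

1 → no match
2 → match
3 → no match
4 → no match
5 → match

2, 5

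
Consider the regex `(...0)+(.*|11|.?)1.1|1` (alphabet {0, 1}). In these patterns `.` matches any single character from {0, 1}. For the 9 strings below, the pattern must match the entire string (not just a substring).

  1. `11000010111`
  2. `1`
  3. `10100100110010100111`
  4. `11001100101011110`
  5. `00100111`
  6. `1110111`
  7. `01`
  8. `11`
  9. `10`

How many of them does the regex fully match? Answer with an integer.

5

1 → match
2 → match
3 → match
4 → no match — must end with `1`
5 → match
6 → match
7 → no match
8 → no match
9 → no match — must end with `1`
Total matched: 5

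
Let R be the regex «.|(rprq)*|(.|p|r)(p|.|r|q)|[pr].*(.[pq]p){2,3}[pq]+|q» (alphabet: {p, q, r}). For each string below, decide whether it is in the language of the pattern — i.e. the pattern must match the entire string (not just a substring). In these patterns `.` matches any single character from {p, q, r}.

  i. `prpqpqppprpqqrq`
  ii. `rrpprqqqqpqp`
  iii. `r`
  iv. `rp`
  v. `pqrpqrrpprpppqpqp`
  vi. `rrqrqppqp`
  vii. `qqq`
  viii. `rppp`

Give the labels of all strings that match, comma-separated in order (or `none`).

iii, iv, v

i → no match
ii. `rrpprqqqqpqp` → no match
iii. `r` → match
iv. `rp` → match
v → match
vi. `rrqrqppqp` → no match
vii. `qqq` → no match
viii. `rppp` → no match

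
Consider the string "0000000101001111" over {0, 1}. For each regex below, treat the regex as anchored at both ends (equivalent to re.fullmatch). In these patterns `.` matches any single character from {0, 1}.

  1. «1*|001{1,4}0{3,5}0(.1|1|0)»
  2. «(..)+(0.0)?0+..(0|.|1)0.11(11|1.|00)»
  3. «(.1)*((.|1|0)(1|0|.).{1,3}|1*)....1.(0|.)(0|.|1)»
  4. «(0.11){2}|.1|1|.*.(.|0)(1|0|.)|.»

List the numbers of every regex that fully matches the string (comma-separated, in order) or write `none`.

1 → no match
2 → match
3 → no match
4 → match

2, 4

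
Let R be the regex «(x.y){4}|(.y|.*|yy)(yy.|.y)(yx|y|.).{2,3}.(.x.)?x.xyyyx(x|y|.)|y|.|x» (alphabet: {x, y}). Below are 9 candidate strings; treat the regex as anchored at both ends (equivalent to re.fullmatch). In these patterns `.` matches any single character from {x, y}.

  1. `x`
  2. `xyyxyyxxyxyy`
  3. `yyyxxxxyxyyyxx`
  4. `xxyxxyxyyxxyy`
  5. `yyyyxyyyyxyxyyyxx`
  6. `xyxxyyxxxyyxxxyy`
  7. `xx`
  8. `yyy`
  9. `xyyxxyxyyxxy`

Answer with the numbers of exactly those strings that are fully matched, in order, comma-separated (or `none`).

1, 2, 3, 5, 9

1. `x` → match
2. `xyyxyyxxyxyy` → match
3 → match
4 → no match
5 → match
6 → no match
7. `xx` → no match
8. `yyy` → no match
9. `xyyxxyxyyxxy` → match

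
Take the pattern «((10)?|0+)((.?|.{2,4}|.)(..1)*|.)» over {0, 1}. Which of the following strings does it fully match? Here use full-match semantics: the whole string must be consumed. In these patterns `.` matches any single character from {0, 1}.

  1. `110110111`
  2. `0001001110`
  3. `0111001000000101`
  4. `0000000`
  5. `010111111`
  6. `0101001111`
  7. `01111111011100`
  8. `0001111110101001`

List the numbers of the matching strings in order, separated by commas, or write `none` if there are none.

1 → no match
2 → no match
3 → no match
4 → match
5 → match
6 → match
7 → no match
8 → no match

4, 5, 6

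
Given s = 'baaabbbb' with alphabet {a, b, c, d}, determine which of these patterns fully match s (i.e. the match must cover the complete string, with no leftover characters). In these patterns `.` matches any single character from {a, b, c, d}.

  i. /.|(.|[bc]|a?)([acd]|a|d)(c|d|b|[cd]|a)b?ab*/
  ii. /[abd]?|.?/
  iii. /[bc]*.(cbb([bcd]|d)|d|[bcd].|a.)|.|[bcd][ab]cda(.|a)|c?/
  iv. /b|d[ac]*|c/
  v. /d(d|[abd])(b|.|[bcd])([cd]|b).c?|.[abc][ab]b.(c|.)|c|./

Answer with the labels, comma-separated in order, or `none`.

i → match
ii → no match
iii → no match
iv → no match
v → no match

i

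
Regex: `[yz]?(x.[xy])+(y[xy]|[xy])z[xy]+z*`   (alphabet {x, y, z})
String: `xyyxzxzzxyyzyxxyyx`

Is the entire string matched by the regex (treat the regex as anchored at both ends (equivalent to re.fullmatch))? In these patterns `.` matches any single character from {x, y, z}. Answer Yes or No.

No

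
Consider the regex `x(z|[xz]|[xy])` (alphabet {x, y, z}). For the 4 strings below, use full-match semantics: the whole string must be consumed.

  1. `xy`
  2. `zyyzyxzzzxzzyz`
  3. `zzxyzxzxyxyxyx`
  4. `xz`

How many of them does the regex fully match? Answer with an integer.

2

1 → match
2 → no match — must start with `x`
3 → no match — must start with `x`
4 → match
Total matched: 2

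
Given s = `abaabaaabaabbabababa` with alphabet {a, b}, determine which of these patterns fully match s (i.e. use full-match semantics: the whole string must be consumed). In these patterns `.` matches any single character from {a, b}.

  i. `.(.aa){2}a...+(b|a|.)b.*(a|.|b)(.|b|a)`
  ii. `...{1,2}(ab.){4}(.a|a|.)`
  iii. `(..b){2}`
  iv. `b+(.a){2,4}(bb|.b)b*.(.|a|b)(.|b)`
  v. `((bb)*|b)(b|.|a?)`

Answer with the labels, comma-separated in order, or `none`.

i → match
ii → no match
iii → no match — must end with `b`
iv → no match — must start with `b`
v → no match

i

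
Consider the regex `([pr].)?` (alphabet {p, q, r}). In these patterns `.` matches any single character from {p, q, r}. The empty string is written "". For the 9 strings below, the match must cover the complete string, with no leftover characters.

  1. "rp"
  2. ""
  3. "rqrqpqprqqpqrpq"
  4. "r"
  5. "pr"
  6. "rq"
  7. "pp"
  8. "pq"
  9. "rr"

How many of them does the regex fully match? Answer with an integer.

7

1 → match
2 → match
3 → no match
4 → no match
5 → match
6 → match
7 → match
8 → match
9 → match
Total matched: 7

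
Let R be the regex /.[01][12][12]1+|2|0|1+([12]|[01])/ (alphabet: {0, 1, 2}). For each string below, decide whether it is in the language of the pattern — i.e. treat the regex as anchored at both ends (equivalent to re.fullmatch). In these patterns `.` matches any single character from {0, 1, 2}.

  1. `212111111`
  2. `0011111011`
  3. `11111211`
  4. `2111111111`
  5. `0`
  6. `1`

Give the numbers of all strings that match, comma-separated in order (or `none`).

1, 4, 5

1 → match
2 → no match
3 → no match
4 → match
5 → match
6 → no match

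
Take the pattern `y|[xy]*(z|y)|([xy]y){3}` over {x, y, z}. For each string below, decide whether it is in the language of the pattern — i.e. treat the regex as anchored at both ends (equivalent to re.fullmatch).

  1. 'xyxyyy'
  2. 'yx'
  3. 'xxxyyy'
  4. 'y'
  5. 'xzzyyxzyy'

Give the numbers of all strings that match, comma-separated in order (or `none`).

1, 3, 4

1 → match
2 → no match
3 → match
4 → match
5 → no match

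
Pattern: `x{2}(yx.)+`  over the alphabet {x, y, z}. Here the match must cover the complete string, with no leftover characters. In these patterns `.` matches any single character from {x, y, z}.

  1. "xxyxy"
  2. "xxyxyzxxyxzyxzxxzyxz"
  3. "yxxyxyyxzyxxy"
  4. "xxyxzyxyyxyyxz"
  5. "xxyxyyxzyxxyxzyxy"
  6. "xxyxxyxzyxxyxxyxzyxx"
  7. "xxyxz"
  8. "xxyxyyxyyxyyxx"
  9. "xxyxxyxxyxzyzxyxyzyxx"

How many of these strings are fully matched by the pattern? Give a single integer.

1 → match
2 → no match
3 → no match — must start with "x"
4 → match
5 → match
6 → match
7 → match
8 → match
9 → no match
Total matched: 6

6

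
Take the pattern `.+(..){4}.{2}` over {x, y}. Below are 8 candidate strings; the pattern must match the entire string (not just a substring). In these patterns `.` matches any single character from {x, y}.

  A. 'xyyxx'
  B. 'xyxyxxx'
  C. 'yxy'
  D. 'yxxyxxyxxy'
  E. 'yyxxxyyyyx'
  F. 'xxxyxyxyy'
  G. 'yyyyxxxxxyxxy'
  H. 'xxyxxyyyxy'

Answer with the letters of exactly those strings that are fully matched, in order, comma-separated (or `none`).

A → no match
B → no match
C → no match
D → no match
E → no match
F → no match
G → match
H → no match

G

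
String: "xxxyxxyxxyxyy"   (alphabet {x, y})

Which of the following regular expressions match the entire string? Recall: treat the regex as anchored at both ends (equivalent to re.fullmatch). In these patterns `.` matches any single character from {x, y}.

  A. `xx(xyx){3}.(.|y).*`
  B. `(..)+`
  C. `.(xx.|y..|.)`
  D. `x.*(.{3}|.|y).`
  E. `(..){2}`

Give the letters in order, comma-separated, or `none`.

A → match
B → no match
C → no match
D → match
E → no match

A, D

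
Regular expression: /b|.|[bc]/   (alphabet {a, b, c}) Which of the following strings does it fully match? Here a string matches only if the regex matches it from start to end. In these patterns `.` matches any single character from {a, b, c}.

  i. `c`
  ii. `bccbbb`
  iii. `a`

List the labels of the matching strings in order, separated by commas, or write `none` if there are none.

i. `c` → match
ii. `bccbbb` → no match
iii. `a` → match

i, iii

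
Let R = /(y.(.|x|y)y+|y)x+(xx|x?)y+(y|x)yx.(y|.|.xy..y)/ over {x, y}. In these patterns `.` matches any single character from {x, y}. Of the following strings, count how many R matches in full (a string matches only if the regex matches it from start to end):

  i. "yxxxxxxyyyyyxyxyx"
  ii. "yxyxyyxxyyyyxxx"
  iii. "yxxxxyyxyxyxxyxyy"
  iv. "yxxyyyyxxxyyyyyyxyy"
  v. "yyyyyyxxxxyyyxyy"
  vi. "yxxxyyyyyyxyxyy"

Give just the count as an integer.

5

i → match
ii → no match
iii → match
iv → match
v → match
vi → match
Total matched: 5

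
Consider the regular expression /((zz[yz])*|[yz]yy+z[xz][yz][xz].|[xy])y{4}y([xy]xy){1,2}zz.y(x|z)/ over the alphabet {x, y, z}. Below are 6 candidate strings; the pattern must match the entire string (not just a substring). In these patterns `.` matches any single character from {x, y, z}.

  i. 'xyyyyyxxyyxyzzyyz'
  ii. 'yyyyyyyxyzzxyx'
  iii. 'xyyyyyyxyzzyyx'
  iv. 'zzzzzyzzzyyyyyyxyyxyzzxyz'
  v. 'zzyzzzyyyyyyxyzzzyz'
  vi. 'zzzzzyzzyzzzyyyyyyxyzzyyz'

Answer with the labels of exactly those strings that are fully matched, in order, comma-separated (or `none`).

i, ii, iii, iv, v, vi

i → match
ii → match
iii → match
iv → match
v → match
vi → match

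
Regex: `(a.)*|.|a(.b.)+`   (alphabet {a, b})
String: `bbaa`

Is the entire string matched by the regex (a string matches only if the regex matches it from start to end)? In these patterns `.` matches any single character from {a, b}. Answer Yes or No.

No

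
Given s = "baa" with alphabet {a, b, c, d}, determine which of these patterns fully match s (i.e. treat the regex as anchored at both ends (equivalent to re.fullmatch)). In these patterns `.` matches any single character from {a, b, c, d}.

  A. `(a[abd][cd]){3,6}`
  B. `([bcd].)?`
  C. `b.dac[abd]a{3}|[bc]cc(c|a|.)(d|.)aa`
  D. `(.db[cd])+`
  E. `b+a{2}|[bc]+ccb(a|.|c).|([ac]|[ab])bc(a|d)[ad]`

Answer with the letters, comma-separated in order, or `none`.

A → no match — must start with "a"
B → no match
C → no match
D → no match
E → match

E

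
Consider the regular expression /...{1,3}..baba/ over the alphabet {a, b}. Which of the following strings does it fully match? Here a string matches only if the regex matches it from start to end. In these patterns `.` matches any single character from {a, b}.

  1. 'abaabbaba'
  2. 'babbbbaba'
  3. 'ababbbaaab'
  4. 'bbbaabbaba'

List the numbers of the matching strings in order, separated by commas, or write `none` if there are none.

1, 2, 4

1 → match
2 → match
3 → no match — must end with 'baba'
4 → match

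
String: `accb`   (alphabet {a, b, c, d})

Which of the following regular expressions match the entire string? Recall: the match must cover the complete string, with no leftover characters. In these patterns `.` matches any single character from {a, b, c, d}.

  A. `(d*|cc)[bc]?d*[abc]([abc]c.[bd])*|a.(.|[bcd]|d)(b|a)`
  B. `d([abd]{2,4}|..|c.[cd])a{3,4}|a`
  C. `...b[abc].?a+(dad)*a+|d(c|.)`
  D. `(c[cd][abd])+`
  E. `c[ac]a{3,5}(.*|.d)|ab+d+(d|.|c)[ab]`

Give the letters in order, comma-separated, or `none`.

A

A → match
B → no match — must end with `a`
C → no match
D → no match — must start with `c`
E → no match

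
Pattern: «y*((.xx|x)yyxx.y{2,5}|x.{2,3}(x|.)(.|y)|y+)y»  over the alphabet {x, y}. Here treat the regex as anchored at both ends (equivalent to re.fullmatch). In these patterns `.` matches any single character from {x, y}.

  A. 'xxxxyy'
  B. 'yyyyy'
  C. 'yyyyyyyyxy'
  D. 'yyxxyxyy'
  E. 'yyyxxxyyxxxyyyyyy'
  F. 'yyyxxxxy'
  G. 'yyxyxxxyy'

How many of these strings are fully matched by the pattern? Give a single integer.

A → match
B → match
C → no match
D → match
E → match
F → no match
G → match
Total matched: 5

5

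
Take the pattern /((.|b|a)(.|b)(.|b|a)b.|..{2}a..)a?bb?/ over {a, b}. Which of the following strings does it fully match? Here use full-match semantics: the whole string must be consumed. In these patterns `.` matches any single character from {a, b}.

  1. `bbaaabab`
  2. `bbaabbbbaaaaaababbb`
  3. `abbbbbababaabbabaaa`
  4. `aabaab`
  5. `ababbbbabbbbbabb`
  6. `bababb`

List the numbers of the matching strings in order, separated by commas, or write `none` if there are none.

1

1 → match
2 → no match
3 → no match
4 → no match
5 → no match
6 → no match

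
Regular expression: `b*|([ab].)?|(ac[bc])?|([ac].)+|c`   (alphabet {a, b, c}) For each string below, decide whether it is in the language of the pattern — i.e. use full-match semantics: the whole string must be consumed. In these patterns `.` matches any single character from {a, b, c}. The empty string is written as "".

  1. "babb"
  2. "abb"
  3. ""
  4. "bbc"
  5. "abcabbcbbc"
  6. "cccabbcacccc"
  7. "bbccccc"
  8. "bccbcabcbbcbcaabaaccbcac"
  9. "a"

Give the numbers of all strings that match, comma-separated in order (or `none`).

1. "babb" → no match
2. "abb" → no match
3. "" → match
4. "bbc" → no match
5. "abcabbcbbc" → no match
6. "cccabbcacccc" → no match
7. "bbccccc" → no match
8 → no match
9. "a" → no match

3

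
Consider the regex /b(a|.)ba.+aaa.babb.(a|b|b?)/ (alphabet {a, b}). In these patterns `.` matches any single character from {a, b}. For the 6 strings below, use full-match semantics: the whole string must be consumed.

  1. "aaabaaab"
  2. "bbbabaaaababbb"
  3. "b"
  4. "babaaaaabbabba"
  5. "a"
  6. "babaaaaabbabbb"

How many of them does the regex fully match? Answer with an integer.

3

1 → no match — must start with "b"
2 → match
3 → no match
4 → match
5 → no match — must start with "b"
6 → match
Total matched: 3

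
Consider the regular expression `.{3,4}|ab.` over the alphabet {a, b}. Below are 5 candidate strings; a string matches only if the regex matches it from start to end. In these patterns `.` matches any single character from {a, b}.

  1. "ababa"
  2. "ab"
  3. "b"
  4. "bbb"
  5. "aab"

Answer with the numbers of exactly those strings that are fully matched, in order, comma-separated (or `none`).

4, 5

1 → no match
2 → no match
3 → no match
4 → match
5 → match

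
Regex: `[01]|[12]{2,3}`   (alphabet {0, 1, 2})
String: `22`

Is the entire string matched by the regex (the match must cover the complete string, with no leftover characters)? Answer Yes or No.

Yes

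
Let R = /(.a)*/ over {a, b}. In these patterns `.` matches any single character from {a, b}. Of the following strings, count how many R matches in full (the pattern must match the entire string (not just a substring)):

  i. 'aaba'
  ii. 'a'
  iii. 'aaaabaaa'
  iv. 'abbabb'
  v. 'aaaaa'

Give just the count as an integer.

2

i. 'aaba' → match
ii. 'a' → no match
iii. 'aaaabaaa' → match
iv. 'abbabb' → no match
v. 'aaaaa' → no match
Total matched: 2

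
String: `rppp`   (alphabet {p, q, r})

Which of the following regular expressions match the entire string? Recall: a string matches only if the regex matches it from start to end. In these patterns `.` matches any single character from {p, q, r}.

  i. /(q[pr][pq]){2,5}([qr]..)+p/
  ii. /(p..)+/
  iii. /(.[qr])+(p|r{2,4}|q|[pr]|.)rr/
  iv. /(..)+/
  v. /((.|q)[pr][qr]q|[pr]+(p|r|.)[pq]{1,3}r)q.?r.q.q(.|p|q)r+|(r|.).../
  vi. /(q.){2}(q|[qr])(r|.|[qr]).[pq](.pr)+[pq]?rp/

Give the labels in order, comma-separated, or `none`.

iv, v

i → no match — must start with `q`
ii → no match — must start with `p`
iii → no match — must end with `rr`
iv → match
v → match
vi → no match — must start with `q`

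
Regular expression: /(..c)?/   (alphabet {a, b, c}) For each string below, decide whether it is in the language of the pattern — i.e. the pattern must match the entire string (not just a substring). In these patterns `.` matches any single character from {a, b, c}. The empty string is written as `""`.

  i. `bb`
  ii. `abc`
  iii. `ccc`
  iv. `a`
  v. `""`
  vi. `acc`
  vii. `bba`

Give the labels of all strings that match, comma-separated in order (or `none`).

i → no match
ii → match
iii → match
iv → no match
v → match
vi → match
vii → no match

ii, iii, v, vi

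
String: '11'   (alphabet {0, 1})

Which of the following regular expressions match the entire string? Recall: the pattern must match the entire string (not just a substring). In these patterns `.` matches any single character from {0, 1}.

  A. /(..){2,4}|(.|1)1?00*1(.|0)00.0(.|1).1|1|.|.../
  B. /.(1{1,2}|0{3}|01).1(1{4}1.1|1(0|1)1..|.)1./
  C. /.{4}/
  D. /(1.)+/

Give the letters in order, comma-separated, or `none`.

D

A → no match
B → no match
C → no match
D → match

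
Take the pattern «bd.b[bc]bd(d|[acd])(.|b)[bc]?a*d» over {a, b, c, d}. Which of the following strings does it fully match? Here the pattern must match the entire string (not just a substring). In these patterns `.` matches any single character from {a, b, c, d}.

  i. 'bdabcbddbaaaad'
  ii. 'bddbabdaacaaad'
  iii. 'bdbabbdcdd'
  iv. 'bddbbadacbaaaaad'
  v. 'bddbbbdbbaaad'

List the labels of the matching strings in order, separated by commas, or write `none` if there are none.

i → match
ii → no match
iii. 'bdbabbdcdd' → no match
iv → no match
v → no match

i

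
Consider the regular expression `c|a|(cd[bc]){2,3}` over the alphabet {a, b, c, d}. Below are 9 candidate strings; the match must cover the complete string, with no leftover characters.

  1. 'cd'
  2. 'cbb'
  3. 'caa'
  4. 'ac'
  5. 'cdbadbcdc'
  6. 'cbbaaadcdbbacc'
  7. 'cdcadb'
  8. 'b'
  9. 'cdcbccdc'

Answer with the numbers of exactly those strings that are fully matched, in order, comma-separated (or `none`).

none

1. 'cd' → no match
2. 'cbb' → no match
3. 'caa' → no match
4. 'ac' → no match
5. 'cdbadbcdc' → no match
6 → no match
7. 'cdcadb' → no match
8. 'b' → no match
9. 'cdcbccdc' → no match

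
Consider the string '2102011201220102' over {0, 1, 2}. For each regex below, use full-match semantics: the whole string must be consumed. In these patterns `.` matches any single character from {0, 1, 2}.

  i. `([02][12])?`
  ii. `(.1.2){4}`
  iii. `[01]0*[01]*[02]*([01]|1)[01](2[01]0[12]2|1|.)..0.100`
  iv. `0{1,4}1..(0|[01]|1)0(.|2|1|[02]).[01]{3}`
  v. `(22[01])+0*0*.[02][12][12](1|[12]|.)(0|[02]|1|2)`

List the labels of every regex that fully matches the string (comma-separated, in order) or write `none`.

i → no match
ii → match
iii → no match — must end with '100'
iv → no match — must start with '0'
v → no match — must start with '22'

ii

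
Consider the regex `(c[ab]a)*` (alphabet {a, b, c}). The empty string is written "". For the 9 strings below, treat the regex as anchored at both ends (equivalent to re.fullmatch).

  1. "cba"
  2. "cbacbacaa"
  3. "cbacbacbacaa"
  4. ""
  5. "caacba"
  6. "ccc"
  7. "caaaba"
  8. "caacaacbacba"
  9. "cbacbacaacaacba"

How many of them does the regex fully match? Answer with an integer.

7

1 → match
2 → match
3 → match
4 → match
5 → match
6 → no match
7 → no match
8 → match
9 → match
Total matched: 7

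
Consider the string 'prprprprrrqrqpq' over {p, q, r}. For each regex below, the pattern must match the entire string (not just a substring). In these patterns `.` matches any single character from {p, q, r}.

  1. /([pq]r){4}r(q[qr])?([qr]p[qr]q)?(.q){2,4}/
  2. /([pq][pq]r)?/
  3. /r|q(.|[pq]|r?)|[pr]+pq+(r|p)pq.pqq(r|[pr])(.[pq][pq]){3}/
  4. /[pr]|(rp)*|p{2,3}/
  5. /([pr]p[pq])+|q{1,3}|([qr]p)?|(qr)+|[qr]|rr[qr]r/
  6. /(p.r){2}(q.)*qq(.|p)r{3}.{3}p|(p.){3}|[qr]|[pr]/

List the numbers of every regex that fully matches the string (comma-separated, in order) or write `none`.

1

1 → match
2 → no match
3 → no match
4 → no match
5 → no match
6 → no match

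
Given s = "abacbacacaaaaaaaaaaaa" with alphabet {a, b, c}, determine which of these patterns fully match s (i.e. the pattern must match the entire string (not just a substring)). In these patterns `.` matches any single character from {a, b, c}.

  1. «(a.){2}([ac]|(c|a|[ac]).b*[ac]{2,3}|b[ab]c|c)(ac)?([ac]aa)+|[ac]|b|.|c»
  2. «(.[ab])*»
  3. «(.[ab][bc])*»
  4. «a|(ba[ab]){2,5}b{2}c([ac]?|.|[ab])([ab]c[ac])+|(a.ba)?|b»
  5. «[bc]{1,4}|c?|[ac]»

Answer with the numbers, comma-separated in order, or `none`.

1

1 → match
2 → no match
3 → no match
4 → no match
5 → no match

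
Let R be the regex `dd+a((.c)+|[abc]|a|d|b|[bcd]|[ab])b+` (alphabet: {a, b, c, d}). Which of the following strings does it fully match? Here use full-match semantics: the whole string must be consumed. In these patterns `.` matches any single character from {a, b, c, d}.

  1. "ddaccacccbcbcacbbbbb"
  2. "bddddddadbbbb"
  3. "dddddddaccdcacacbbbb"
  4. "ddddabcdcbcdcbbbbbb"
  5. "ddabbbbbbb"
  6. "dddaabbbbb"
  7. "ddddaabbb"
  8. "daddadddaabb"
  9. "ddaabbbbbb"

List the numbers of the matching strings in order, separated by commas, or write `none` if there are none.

1, 3, 4, 5, 6, 7, 9

1 → match
2 → no match — must start with "dd"
3 → match
4 → match
5 → match
6 → match
7 → match
8 → no match — must start with "dd"
9 → match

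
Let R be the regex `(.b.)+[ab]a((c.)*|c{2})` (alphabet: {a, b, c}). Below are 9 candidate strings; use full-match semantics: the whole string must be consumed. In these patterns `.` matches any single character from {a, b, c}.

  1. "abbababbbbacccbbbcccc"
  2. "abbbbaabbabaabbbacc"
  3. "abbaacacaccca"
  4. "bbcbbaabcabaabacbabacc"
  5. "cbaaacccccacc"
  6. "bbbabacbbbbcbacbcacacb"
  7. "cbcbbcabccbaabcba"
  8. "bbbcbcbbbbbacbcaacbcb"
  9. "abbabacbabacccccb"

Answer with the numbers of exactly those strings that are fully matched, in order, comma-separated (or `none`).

2, 3, 4, 5, 6, 7, 8, 9

1 → no match
2 → match
3 → match
4 → match
5 → match
6 → match
7 → match
8 → match
9 → match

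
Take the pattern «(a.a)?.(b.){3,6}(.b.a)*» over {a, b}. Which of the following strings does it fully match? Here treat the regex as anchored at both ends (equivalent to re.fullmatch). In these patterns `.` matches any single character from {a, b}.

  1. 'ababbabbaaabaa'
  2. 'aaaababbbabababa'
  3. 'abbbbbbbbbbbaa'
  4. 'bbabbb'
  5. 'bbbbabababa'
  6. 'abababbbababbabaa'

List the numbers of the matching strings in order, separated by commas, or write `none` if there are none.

1 → no match
2 → match
3 → no match
4 → no match
5 → match
6 → match

2, 5, 6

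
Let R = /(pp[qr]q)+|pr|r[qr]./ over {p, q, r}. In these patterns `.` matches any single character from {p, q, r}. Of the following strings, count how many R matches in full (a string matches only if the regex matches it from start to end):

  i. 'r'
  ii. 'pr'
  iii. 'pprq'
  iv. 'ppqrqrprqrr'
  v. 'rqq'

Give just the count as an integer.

3

i → no match
ii → match
iii → match
iv → no match
v → match
Total matched: 3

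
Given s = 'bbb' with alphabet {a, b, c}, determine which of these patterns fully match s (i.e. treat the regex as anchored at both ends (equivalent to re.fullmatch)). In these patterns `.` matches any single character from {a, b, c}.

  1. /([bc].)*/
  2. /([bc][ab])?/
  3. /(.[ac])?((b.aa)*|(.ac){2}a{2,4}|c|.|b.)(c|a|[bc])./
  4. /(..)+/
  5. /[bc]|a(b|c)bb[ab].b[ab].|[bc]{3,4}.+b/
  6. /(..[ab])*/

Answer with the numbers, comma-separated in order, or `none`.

3, 6

1 → no match
2 → no match
3 → match
4 → no match
5 → no match
6 → match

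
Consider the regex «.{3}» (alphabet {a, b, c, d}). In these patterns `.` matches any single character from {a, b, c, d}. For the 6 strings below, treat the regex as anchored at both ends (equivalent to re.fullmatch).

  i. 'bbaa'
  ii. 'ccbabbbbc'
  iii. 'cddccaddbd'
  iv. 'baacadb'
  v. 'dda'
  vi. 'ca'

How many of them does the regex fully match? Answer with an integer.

i → no match
ii → no match
iii → no match
iv → no match
v → match
vi → no match
Total matched: 1

1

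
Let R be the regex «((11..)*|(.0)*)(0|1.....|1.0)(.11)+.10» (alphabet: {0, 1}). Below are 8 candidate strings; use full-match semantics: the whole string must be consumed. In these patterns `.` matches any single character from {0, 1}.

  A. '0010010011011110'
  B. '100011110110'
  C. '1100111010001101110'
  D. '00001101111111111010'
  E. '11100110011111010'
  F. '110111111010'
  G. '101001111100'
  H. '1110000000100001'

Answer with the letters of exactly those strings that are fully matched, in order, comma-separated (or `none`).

A → no match
B. '100011110110' → no match
C → no match
D → no match
E → no match
F. '110111111010' → match
G. '101001111100' → no match — must end with '10'
H → no match — must end with '10'

F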